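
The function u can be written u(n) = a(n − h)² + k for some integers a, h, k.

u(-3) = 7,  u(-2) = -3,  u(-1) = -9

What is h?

First differences -10, -6; second difference 4 = 2a, so a = 2.
Expanding, the n-coefficient is −2ah = -4h; matching it to the data gives h = 0, and then k = -11.
So u(n) = 2(n + 0)² − 11.
Hence h = 0.

0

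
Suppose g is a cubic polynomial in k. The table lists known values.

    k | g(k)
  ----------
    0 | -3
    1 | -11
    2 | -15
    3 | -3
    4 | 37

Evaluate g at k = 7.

445

First differences: -8, -4, 12, 40. Second differences: 4, 16, 28. Third differences: 12, 12.
Level-3 differences are constant, so g has degree 3.
Fitting a degree-3 polynomial gives g(k) = 2k³ - 4k² - 6k - 3.
Then g(7) = 445.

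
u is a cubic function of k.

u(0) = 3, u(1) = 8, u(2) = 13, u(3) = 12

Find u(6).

-87

Write u(k) = ak³ + bk² + ck + d; the 4 given values yield a linear system in the 4 coefficients.
Solving, u(k) = -k³ + 3k² + 3k + 3.
Then u(6) = -87.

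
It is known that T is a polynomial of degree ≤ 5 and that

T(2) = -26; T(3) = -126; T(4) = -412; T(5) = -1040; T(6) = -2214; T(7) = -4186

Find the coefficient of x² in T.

-1

First differences: -100, -286, -628, -1174, -1972. Second differences: -186, -342, -546, -798. Third differences: -156, -204, -252. Fourth differences: -48, -48.
Level-4 differences are constant, so T has degree 4.
Fitting a degree-4 polynomial gives T(x) = -2x^4 + 2x³ - x² - 3x.
The coefficient of x² is -1.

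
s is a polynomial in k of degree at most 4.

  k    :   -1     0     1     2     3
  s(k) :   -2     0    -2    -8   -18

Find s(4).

-32

First differences: 2, -2, -6, -10. Second differences: -4, -4, -4.
Level-2 differences are constant, so s has degree 2.
Fitting a degree-2 polynomial gives s(k) = -2k².
Then s(4) = -32.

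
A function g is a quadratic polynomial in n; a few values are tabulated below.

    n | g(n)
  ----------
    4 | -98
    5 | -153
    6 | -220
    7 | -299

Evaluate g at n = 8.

-390

Write g(n) = an² + bn + c; the 4 given values yield a linear system in the 3 coefficients.
Solving, g(n) = -6n² - n + 2.
Then g(8) = -390.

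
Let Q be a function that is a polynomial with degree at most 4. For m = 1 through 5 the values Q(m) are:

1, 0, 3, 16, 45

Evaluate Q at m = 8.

Write Q(m) = am^4 + bm³ + cm² + dm + e; the 5 given values yield a linear system in the 5 coefficients.
Solving, the leading coefficient vanishes, and Q(m) = m³ - 4m² + 4m.
Then Q(8) = 288.

288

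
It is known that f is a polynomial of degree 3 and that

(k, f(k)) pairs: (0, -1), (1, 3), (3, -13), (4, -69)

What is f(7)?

Write f(k) = ak³ + bk² + ck + d; the 4 given values yield a linear system in the 4 coefficients.
Solving, f(k) = -3k³ + 8k² - k - 1.
Then f(7) = -645.

-645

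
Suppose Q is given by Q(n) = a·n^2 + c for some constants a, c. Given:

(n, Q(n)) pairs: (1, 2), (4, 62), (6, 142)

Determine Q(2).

From Q(1) = 2 and Q(4) = 62: 1a + c = 2 and 16a + c = 62.
Subtracting: 15a = 60, so a = 4; then c = 2 − 4·1 = -2.
So Q(n) = 4n² − 2, and Q(2) = 14.

14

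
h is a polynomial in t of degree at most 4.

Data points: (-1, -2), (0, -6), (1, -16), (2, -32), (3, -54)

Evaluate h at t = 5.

First differences: -4, -10, -16, -22. Second differences: -6, -6, -6.
Level-2 differences are constant, so h has degree 2.
Fitting a degree-2 polynomial gives h(t) = -3t² - 7t - 6.
Then h(5) = -116.

-116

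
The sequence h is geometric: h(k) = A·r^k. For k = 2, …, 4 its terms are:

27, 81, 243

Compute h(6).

Consecutive ratio: 81/27 = 3, and 243/81 = 3, so r = 3.
Then A·3^2 = 27 gives A = 3, and h(k) = 3·3^k.
h(6) = 3·3^6 = 2187.

2187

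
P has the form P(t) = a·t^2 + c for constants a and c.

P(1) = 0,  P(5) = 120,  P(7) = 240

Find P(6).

175

From P(1) = 0 and P(5) = 120: 1a + c = 0 and 25a + c = 120.
Subtracting: 24a = 120, so a = 5; then c = 0 − 5·1 = -5.
So P(t) = 5t² − 5, and P(6) = 175.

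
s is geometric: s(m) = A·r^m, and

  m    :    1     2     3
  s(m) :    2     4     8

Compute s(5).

32

Consecutive ratio: 4/2 = 2, and 8/4 = 2, so r = 2.
Then A·2^1 = 2 gives A = 1, and s(m) = 1·2^m.
s(5) = 1·2^5 = 32.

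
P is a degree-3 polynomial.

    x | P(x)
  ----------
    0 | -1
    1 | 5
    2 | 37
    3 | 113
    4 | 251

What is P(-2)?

-7

First differences: 6, 32, 76, 138. Second differences: 26, 44, 62. Third differences: 18, 18.
Level-3 differences are constant, so P has degree 3.
Fitting a degree-3 polynomial gives P(x) = 3x³ + 4x² - x - 1.
Then P(-2) = -7.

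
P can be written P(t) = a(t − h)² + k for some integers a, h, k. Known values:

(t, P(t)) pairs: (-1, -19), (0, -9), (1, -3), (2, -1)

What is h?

2

First differences 10, 6, 2; second difference -4 = 2a, so a = -2.
Expanding, the t-coefficient is −2ah = 4h; matching it to the data gives h = 2, and then k = -1.
So P(t) = -2(t − 2)² − 1.
Hence h = 2.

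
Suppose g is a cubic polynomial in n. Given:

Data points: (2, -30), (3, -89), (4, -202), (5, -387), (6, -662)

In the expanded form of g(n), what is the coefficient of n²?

Write g(n) = an³ + bn² + cn + d; the 5 given values yield a linear system in the 4 coefficients.
Solving, g(n) = -3n³ - 2n - 2.
The coefficient of n² is 0.

0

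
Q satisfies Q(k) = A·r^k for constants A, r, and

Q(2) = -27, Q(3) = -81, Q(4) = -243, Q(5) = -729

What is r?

3

Consecutive ratio: -81/(-27) = 3, and -243/(-81) = 3, so r = 3.
Then A·3^2 = -27 gives A = -3, and Q(k) = -3·3^k.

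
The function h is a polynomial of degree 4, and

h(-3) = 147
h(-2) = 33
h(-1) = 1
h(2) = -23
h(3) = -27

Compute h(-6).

1881

Write h(n) = an^4 + bn³ + cn² + dn + e; the 5 given values yield a linear system in the 5 coefficients.
Solving, h(n) = n^4 - 3n³ - 2n² - 2n - 3.
Then h(-6) = 1881.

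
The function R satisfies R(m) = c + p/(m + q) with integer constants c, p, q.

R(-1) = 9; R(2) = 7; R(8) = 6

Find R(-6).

-1

(R(m) − c)(m + q) = p for each data point; the three points give a linear system in c and q, then p follows.
Solving: c = 5, q = 4, p = 12, so R(m) = 5 + 12/(m + 4).
Then R(-6) = 5 + 12/(-2) = -1.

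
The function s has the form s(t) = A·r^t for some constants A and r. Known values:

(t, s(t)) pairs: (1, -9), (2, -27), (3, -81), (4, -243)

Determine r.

3

Consecutive ratio: -27/(-9) = 3, and -81/(-27) = 3, so r = 3.
Then A·3^1 = -9 gives A = -3, and s(t) = -3·3^t.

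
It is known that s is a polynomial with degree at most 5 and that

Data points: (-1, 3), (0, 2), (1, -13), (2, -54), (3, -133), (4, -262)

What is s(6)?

First differences: -1, -15, -41, -79, -129. Second differences: -14, -26, -38, -50. Third differences: -12, -12, -12.
Level-3 differences are constant, so s has degree 3.
Fitting a degree-3 polynomial gives s(n) = -2n³ - 7n² - 6n + 2.
Then s(6) = -718.

-718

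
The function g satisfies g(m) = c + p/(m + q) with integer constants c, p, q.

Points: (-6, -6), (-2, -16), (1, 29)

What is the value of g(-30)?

(g(m) − c)(m + q) = p for each data point; the three points give a linear system in c and q, then p follows.
Solving: c = -1, q = 0, p = 30, so g(m) = -1 + 30/(m + 0).
Then g(-30) = -1 + 30/(-30) = -2.

-2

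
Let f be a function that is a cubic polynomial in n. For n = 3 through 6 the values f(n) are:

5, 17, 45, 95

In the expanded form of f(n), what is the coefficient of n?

Write f(n) = an³ + bn² + cn + d; the 4 given values yield a linear system in the 4 coefficients.
Solving, f(n) = n³ - 4n² + 3n + 5.
The coefficient of n is 3.

3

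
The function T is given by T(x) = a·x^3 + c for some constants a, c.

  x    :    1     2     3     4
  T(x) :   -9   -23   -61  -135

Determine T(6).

-439

From T(1) = -9 and T(2) = -23: 1a + c = -9 and 8a + c = -23.
Subtracting: 7a = -14, so a = -2; then c = -9 − (-2)·1 = -7.
So T(x) = -2x³ − 7, and T(6) = -439.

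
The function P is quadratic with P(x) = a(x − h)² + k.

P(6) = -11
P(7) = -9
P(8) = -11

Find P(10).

-27

First differences 2, -2; second difference -4 = 2a, so a = -2.
Expanding, the x-coefficient is −2ah = 4h; matching it to the data gives h = 7, and then k = -9.
So P(x) = -2(x − 7)² − 9.
P(10) = -2·3² − 9 = -27.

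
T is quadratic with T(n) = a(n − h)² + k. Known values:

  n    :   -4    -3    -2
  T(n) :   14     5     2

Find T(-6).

50

First differences -9, -3; second difference 6 = 2a, so a = 3.
Expanding, the n-coefficient is −2ah = -6h; matching it to the data gives h = -2, and then k = 2.
So T(n) = 3(n + 2)² + 2.
T(-6) = 3·(-4)² + 2 = 50.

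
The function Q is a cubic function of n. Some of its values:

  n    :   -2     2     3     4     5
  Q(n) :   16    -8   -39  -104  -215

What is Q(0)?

Write Q(n) = an³ + bn² + cn + d; the 5 given values yield a linear system in the 4 coefficients.
Solving, Q(n) = -2n³ + n² + 2n.
Then Q(0) = 0.

0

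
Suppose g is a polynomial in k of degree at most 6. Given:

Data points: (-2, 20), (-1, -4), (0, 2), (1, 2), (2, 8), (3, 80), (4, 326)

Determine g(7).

3908

Write g(k) = ak^6 + bk^5 + ck^4 + dk³ + ek² + pk + q; the 7 given values yield a linear system in the 7 coefficients.
Solving, the top 2 coefficients vanish, and g(k) = 2k^4 - 2k³ - 5k² + 5k + 2.
Then g(7) = 3908.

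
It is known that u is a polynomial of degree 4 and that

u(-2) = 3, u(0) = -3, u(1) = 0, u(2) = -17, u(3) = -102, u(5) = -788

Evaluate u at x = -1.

-2

Write u(x) = ax^4 + bx³ + cx² + dx + e; the 6 given values yield a linear system in the 5 coefficients.
Solving, u(x) = -x^4 - 2x³ + 3x² + 3x - 3.
Then u(-1) = -2.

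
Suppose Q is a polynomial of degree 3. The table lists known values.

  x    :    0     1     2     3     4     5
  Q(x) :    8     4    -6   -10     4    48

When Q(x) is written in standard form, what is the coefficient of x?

3

First differences: -4, -10, -4, 14, 44. Second differences: -6, 6, 18, 30. Third differences: 12, 12, 12.
Level-3 differences are constant, so Q has degree 3.
Fitting a degree-3 polynomial gives Q(x) = 2x³ - 9x² + 3x + 8.
The coefficient of x is 3.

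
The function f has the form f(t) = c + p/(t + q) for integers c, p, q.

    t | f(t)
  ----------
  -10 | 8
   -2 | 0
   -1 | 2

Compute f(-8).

9

(f(t) − c)(t + q) = p for each data point; the three points give a linear system in c and q, then p follows.
Solving: c = 6, q = 4, p = -12, so f(t) = 6 − 12/(t + 4).
Then f(-8) = 6 − 12/(-4) = 9.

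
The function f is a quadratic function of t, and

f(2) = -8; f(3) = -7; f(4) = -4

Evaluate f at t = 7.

Write f(t) = at² + bt + c; the 3 given values yield a linear system in the 3 coefficients.
Solving, f(t) = t² - 4t - 4.
Then f(7) = 17.

17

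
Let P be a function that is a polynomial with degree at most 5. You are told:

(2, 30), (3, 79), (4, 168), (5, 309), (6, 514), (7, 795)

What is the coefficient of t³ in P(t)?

2

Write P(t) = at^5 + bt^4 + ct³ + dt² + et + p; the 6 given values yield a linear system in the 6 coefficients.
Solving, the top 2 coefficients vanish, and P(t) = 2t³ + 2t² + t + 4.
The coefficient of t³ is 2.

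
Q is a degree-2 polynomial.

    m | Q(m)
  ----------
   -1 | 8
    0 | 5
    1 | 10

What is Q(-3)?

38

Write Q(m) = am² + bm + c; the 3 given values yield a linear system in the 3 coefficients.
Solving, Q(m) = 4m² + m + 5.
Then Q(-3) = 38.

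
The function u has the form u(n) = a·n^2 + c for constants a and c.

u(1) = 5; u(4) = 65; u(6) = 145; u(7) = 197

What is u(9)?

From u(1) = 5 and u(4) = 65: 1a + c = 5 and 16a + c = 65.
Subtracting: 15a = 60, so a = 4; then c = 5 − 4·1 = 1.
So u(n) = 4n² + 1, and u(9) = 325.

325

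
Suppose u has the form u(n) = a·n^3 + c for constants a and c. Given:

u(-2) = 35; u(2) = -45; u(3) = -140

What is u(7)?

-1720

From u(-2) = 35 and u(2) = -45: -8a + c = 35 and 8a + c = -45.
Subtracting: 16a = -80, so a = -5; then c = 35 − (-5)·(-8) = -5.
So u(n) = -5n³ − 5, and u(7) = -1720.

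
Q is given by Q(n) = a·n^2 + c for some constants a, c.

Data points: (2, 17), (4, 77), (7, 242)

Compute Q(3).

From Q(2) = 17 and Q(4) = 77: 4a + c = 17 and 16a + c = 77.
Subtracting: 12a = 60, so a = 5; then c = 17 − 5·4 = -3.
So Q(n) = 5n² − 3, and Q(3) = 42.

42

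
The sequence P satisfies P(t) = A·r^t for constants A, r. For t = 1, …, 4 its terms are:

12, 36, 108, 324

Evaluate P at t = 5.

972

Consecutive ratio: 36/12 = 3, and 108/36 = 3, so r = 3.
Then A·3^1 = 12 gives A = 4, and P(t) = 4·3^t.
P(5) = 4·3^5 = 972.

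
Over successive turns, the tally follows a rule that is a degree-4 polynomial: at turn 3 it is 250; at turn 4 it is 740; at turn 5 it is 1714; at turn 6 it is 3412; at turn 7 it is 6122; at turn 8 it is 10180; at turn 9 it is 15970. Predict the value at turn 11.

Write the value at n as u(n).
First differences: 490, 974, 1698, 2710, 4058, 5790. Second differences: 484, 724, 1012, 1348, 1732. Third differences: 240, 288, 336, 384. Fourth differences: 48, 48, 48.
Level-4 differences are constant, so u has degree 4.
Fitting a degree-4 polynomial gives u(n) = 2n^4 + 4n³ - 8n + 4.
Then u(11) = 34522.

34522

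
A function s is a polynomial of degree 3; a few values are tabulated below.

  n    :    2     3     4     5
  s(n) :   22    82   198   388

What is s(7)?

Write s(n) = an³ + bn² + cn + d; the 4 given values yield a linear system in the 4 coefficients.
Solving, s(n) = 3n³ + n² - 2n - 2.
Then s(7) = 1062.

1062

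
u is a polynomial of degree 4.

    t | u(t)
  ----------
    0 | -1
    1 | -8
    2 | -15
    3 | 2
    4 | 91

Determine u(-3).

Write u(t) = at^4 + bt³ + ct² + dt + e; the 5 given values yield a linear system in the 5 coefficients.
Solving, u(t) = t^4 - 2t³ - t² - 5t - 1.
Then u(-3) = 140.

140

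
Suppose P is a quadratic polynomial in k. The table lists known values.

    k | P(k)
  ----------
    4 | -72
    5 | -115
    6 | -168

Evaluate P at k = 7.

Write P(k) = ak² + bk + c; the 3 given values yield a linear system in the 3 coefficients.
Solving, P(k) = -5k² + 2k.
Then P(7) = -231.

-231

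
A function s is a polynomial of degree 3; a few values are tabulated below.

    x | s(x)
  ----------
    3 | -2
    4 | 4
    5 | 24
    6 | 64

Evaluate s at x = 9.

Write s(x) = ax³ + bx² + cx + d; the 4 given values yield a linear system in the 4 coefficients.
Solving, s(x) = x³ - 5x² + 4x + 4.
Then s(9) = 364.

364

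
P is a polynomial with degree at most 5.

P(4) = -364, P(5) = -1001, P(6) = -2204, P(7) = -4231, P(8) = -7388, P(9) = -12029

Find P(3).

First differences: -637, -1203, -2027, -3157, -4641. Second differences: -566, -824, -1130, -1484. Third differences: -258, -306, -354. Fourth differences: -48, -48.
Level-4 differences are constant, so P has degree 4.
Fitting a degree-4 polynomial gives P(k) = -2k^4 + k³ + 4k² + 4k + 4.
Then P(3) = -83.

-83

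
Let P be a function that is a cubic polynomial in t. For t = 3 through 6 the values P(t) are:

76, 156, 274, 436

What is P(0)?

4

Write P(t) = at³ + bt² + ct + d; the 4 given values yield a linear system in the 4 coefficients.
Solving, P(t) = t³ + 7t² - 6t + 4.
The constant term is P(0) = 4.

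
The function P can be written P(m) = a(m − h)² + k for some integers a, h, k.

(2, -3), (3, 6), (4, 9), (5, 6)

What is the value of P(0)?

First differences 9, 3, -3; second difference -6 = 2a, so a = -3.
Expanding, the m-coefficient is −2ah = 6h; matching it to the data gives h = 4, and then k = 9.
So P(m) = -3(m − 4)² + 9.
P(0) = -3·(-4)² + 9 = -39.

-39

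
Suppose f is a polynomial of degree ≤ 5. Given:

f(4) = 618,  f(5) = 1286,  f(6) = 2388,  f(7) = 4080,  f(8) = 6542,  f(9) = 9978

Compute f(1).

First differences: 668, 1102, 1692, 2462, 3436. Second differences: 434, 590, 770, 974. Third differences: 156, 180, 204. Fourth differences: 24, 24.
Level-4 differences are constant, so f has degree 4.
Fitting a degree-4 polynomial gives f(m) = m^4 + 4m³ + 6m² + m + 6.
Then f(1) = 18.

18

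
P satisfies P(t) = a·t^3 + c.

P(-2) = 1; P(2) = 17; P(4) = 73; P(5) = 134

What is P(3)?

From P(-2) = 1 and P(2) = 17: -8a + c = 1 and 8a + c = 17.
Subtracting: 16a = 16, so a = 1; then c = 1 − 1·(-8) = 9.
So P(t) = 1t³ + 9, and P(3) = 36.

36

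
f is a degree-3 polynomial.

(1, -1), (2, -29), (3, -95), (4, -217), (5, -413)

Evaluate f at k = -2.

35

First differences: -28, -66, -122, -196. Second differences: -38, -56, -74. Third differences: -18, -18.
Level-3 differences are constant, so f has degree 3.
Fitting a degree-3 polynomial gives f(k) = -3k³ - k² - 4k + 7.
Then f(-2) = 35.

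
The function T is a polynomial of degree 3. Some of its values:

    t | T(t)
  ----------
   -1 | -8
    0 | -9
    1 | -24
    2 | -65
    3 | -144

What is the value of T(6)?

-729

First differences: -1, -15, -41, -79. Second differences: -14, -26, -38. Third differences: -12, -12.
Level-3 differences are constant, so T has degree 3.
Fitting a degree-3 polynomial gives T(t) = -2t³ - 7t² - 6t - 9.
Then T(6) = -729.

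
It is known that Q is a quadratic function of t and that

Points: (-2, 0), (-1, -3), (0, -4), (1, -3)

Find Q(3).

Write Q(t) = at² + bt + c; the 4 given values yield a linear system in the 3 coefficients.
Solving, Q(t) = t² - 4.
Then Q(3) = 5.

5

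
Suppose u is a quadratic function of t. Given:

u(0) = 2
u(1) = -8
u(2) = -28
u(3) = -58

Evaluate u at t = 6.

-208

Write u(t) = at² + bt + c; the 4 given values yield a linear system in the 3 coefficients.
Solving, u(t) = -5t² - 5t + 2.
Then u(6) = -208.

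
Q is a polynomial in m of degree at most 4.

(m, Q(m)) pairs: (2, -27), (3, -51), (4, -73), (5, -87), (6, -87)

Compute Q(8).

-21

Write Q(m) = am^4 + bm³ + cm² + dm + e; the 5 given values yield a linear system in the 5 coefficients.
Solving, the leading coefficient vanishes, and Q(m) = m³ - 8m² - 3m + 3.
Then Q(8) = -21.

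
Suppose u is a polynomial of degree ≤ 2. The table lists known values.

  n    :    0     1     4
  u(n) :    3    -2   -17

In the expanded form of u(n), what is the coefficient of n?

-5

Write u(n) = an² + bn + c; the 3 given values yield a linear system in the 3 coefficients.
Solving, the leading coefficient vanishes, and u(n) = -5n + 3.
The coefficient of n is -5.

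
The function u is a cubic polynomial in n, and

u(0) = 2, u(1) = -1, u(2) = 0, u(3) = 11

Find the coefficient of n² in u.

Write u(n) = an³ + bn² + cn + d; the 4 given values yield a linear system in the 4 coefficients.
Solving, u(n) = n³ - n² - 3n + 2.
The coefficient of n² is -1.

-1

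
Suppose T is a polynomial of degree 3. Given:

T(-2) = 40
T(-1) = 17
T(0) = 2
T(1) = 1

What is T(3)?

65

Write T(t) = at³ + bt² + ct + d; the 4 given values yield a linear system in the 4 coefficients.
Solving, T(t) = t³ + 7t² - 9t + 2.
Then T(3) = 65.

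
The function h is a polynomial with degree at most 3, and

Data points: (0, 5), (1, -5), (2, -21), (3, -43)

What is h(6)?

-145

Write h(t) = at³ + bt² + ct + d; the 4 given values yield a linear system in the 4 coefficients.
Solving, the leading coefficient vanishes, and h(t) = -3t² - 7t + 5.
Then h(6) = -145.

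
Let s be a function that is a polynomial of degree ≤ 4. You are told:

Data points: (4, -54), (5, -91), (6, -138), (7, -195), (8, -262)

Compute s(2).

First differences: -37, -47, -57, -67. Second differences: -10, -10, -10.
Level-2 differences are constant, so s has degree 2.
Fitting a degree-2 polynomial gives s(x) = -5x² + 8x - 6.
Then s(2) = -10.

-10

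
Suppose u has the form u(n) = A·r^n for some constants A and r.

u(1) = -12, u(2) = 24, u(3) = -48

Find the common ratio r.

-2

Consecutive ratio: 24/(-12) = -2, and -48/24 = -2, so r = -2.
Then A·(-2)^1 = -12 gives A = 6, and u(n) = 6·(-2)^n.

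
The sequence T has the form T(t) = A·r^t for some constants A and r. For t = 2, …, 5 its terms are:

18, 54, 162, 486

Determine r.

3

Consecutive ratio: 54/18 = 3, and 162/54 = 3, so r = 3.
Then A·3^2 = 18 gives A = 2, and T(t) = 2·3^t.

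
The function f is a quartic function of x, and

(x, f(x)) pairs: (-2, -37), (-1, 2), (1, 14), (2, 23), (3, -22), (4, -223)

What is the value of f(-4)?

-631

Write f(x) = ax^4 + bx³ + cx² + dx + e; the 6 given values yield a linear system in the 5 coefficients.
Solving, f(x) = -2x^4 + 3x³ + 5x² + 3x + 5.
Then f(-4) = -631.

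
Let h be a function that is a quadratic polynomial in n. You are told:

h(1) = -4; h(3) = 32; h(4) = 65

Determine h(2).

Write h(n) = an² + bn + c; the 3 given values yield a linear system in the 3 coefficients.
Solving, h(n) = 5n² - 2n - 7.
Then h(2) = 9.

9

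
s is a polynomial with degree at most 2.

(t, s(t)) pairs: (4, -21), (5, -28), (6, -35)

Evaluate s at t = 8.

-49

Write s(t) = at² + bt + c; the 3 given values yield a linear system in the 3 coefficients.
Solving, the leading coefficient vanishes, and s(t) = -7t + 7.
Then s(8) = -49.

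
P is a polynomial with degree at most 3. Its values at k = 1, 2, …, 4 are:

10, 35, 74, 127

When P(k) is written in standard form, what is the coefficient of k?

4

First differences: 25, 39, 53. Second differences: 14, 14.
Level-2 differences are constant, so P has degree 2.
Fitting a degree-2 polynomial gives P(k) = 7k² + 4k - 1.
The coefficient of k is 4.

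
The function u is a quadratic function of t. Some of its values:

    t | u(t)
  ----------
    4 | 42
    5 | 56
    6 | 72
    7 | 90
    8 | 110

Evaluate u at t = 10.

156

Write u(t) = at² + bt + c; the 5 given values yield a linear system in the 3 coefficients.
Solving, u(t) = t² + 5t + 6.
Then u(10) = 156.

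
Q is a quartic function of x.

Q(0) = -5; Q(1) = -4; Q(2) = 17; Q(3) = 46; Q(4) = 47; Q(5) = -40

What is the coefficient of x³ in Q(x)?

First differences: 1, 21, 29, 1, -87. Second differences: 20, 8, -28, -88. Third differences: -12, -36, -60. Fourth differences: -24, -24.
Level-4 differences are constant, so Q has degree 4.
Fitting a degree-4 polynomial gives Q(x) = -x^4 + 4x³ + 5x² - 7x - 5.
The coefficient of x³ is 4.

4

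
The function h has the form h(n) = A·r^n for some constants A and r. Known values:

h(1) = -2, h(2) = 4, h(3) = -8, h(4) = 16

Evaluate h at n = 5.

-32

Consecutive ratio: 4/(-2) = -2, and -8/4 = -2, so r = -2.
Then A·(-2)^1 = -2 gives A = 1, and h(n) = 1·(-2)^n.
h(5) = 1·(-2)^5 = -32.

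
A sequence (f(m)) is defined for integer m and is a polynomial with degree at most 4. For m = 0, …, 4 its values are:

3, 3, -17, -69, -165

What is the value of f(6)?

-537

First differences: 0, -20, -52, -96. Second differences: -20, -32, -44. Third differences: -12, -12.
Level-3 differences are constant, so f has degree 3.
Fitting a degree-3 polynomial gives f(m) = -2m³ - 4m² + 6m + 3.
Then f(6) = -537.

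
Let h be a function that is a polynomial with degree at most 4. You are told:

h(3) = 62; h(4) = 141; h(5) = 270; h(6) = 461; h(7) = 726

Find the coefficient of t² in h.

Write h(t) = at^4 + bt³ + ct² + dt + e; the 5 given values yield a linear system in the 5 coefficients.
Solving, the leading coefficient vanishes, and h(t) = 2t³ + t² - 2t + 5.
The coefficient of t² is 1.

1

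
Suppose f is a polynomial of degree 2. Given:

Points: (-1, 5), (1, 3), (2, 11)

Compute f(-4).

53

Write f(k) = ak² + bk + c; the 3 given values yield a linear system in the 3 coefficients.
Solving, f(k) = 3k² - k + 1.
Then f(-4) = 53.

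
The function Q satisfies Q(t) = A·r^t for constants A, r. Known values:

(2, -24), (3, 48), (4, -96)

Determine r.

Consecutive ratio: 48/(-24) = -2, and -96/48 = -2, so r = -2.
Then A·(-2)^2 = -24 gives A = -6, and Q(t) = -6·(-2)^t.

-2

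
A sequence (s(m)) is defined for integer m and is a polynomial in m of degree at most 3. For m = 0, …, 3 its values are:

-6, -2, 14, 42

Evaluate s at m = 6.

198

First differences: 4, 16, 28. Second differences: 12, 12.
Level-2 differences are constant, so s has degree 2.
Fitting a degree-2 polynomial gives s(m) = 6m² - 2m - 6.
Then s(6) = 198.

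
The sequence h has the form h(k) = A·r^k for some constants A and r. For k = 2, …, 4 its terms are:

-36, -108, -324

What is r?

Consecutive ratio: -108/(-36) = 3, and -324/(-108) = 3, so r = 3.
Then A·3^2 = -36 gives A = -4, and h(k) = -4·3^k.

3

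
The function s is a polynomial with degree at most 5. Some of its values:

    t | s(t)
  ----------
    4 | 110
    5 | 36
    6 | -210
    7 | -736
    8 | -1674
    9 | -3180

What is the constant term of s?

6

Write s(t) = at^5 + bt^4 + ct³ + dt² + et + p; the 6 given values yield a linear system in the 6 coefficients.
Solving, the leading coefficient vanishes, and s(t) = -t^4 + 4t³ + 5t² + 6t + 6.
The constant term is s(0) = 6.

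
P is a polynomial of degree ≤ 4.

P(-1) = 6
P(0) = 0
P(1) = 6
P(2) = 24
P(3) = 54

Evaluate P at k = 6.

Write P(k) = ak^4 + bk³ + ck² + dk + e; the 5 given values yield a linear system in the 5 coefficients.
Solving, the top 2 coefficients vanish, and P(k) = 6k².
Then P(6) = 216.

216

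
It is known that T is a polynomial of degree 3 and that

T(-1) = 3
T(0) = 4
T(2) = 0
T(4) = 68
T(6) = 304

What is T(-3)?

Write T(m) = am³ + bm² + cm + d; the 5 given values yield a linear system in the 4 coefficients.
Solving, T(m) = 2m³ - 3m² - 4m + 4.
Then T(-3) = -65.

-65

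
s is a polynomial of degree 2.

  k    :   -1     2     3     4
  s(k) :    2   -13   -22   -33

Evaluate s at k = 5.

Write s(k) = ak² + bk + c; the 4 given values yield a linear system in the 3 coefficients.
Solving, s(k) = -k² - 4k - 1.
Then s(5) = -46.

-46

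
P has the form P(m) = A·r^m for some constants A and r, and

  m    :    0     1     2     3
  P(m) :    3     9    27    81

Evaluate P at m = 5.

Consecutive ratio: 9/3 = 3, and 27/9 = 3, so r = 3.
Then A·3^0 = 3 gives A = 3, and P(m) = 3·3^m.
P(5) = 3·3^5 = 729.

729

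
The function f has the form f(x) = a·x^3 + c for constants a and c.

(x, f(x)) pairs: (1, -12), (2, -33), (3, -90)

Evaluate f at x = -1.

From f(1) = -12 and f(2) = -33: 1a + c = -12 and 8a + c = -33.
Subtracting: 7a = -21, so a = -3; then c = -12 − (-3)·1 = -9.
So f(x) = -3x³ − 9, and f(-1) = -6.

-6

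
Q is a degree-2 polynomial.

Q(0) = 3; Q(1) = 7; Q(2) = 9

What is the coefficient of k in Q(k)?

Write Q(k) = ak² + bk + c; the 3 given values yield a linear system in the 3 coefficients.
Solving, Q(k) = -k² + 5k + 3.
The coefficient of k is 5.

5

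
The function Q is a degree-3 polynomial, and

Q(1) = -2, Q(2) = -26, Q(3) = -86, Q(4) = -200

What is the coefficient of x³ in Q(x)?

Write Q(x) = ax³ + bx² + cx + d; the 4 given values yield a linear system in the 4 coefficients.
Solving, Q(x) = -3x³ - 3x + 4.
The coefficient of x³ is -3.

-3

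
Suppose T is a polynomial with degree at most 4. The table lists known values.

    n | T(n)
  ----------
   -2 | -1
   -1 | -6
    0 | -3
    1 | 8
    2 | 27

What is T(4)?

89

Write T(n) = an^4 + bn³ + cn² + dn + e; the 5 given values yield a linear system in the 5 coefficients.
Solving, the top 2 coefficients vanish, and T(n) = 4n² + 7n - 3.
Then T(4) = 89.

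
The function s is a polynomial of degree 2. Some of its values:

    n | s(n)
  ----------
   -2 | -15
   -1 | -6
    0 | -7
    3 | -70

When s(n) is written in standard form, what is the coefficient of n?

Write s(n) = an² + bn + c; the 4 given values yield a linear system in the 3 coefficients.
Solving, s(n) = -5n² - 6n - 7.
The coefficient of n is -6.

-6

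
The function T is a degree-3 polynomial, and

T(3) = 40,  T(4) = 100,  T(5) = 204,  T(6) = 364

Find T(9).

1300

Write T(k) = ak³ + bk² + ck + d; the 4 given values yield a linear system in the 4 coefficients.
Solving, T(k) = 2k³ - 2k² + 4.
Then T(9) = 1300.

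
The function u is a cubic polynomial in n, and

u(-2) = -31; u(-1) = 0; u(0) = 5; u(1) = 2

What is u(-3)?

-106

Write u(n) = an³ + bn² + cn + d; the 4 given values yield a linear system in the 4 coefficients.
Solving, u(n) = 3n³ - 4n² - 2n + 5.
Then u(-3) = -106.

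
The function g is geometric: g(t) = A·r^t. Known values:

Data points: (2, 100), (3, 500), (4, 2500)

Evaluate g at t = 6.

62500

Consecutive ratio: 500/100 = 5, and 2500/500 = 5, so r = 5.
Then A·5^2 = 100 gives A = 4, and g(t) = 4·5^t.
g(6) = 4·5^6 = 62500.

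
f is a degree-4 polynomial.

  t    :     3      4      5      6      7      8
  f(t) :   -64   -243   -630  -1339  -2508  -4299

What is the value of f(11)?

Write f(t) = at^4 + bt³ + ct² + dt + e; the 6 given values yield a linear system in the 5 coefficients.
Solving, f(t) = -t^4 - t³ + 5t² - 2t + 5.
Then f(11) = -15384.

-15384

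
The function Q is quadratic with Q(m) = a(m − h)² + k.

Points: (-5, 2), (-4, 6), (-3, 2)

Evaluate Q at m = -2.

First differences 4, -4; second difference -8 = 2a, so a = -4.
Expanding, the m-coefficient is −2ah = 8h; matching it to the data gives h = -4, and then k = 6.
So Q(m) = -4(m + 4)² + 6.
Q(-2) = -4·2² + 6 = -10.

-10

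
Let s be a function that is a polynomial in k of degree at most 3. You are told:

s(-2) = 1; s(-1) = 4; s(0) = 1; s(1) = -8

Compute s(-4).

-23

First differences: 3, -3, -9. Second differences: -6, -6.
Level-2 differences are constant, so s has degree 2.
Fitting a degree-2 polynomial gives s(k) = -3k² - 6k + 1.
Then s(-4) = -23.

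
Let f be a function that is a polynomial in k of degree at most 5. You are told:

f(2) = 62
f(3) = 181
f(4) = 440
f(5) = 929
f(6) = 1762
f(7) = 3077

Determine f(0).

4

First differences: 119, 259, 489, 833, 1315. Second differences: 140, 230, 344, 482. Third differences: 90, 114, 138. Fourth differences: 24, 24.
Level-4 differences are constant, so f has degree 4.
Fitting a degree-4 polynomial gives f(k) = k^4 + k³ + 6k² + 5k + 4.
Then f(0) = 4.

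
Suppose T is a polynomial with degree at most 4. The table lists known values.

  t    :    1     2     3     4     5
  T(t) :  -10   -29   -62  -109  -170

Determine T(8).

-437

First differences: -19, -33, -47, -61. Second differences: -14, -14, -14.
Level-2 differences are constant, so T has degree 2.
Fitting a degree-2 polynomial gives T(t) = -7t² + 2t - 5.
Then T(8) = -437.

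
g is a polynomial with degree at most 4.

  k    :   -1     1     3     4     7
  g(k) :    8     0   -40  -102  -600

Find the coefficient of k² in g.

Write g(k) = ak^4 + bk³ + ck² + dk + e; the 5 given values yield a linear system in the 5 coefficients.
Solving, the leading coefficient vanishes, and g(k) = -2k³ + 2k² - 2k + 2.
The coefficient of k² is 2.

2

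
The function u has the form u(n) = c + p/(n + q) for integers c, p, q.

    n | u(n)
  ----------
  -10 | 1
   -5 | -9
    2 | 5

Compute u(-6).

(u(n) − c)(n + q) = p for each data point; the three points give a linear system in c and q, then p follows.
Solving: c = 3, q = 4, p = 12, so u(n) = 3 + 12/(n + 4).
Then u(-6) = 3 + 12/(-2) = -3.

-3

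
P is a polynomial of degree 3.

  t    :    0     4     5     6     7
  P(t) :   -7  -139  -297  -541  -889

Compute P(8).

Write P(t) = at³ + bt² + ct + d; the 5 given values yield a linear system in the 4 coefficients.
Solving, P(t) = -3t³ + 2t² + 7t - 7.
Then P(8) = -1359.

-1359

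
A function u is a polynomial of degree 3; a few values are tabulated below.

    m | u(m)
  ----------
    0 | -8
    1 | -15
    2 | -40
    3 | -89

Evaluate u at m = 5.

Write u(m) = am³ + bm² + cm + d; the 4 given values yield a linear system in the 4 coefficients.
Solving, u(m) = -m³ - 6m² - 8.
Then u(5) = -283.

-283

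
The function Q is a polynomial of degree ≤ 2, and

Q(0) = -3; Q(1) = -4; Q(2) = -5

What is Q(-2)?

Write Q(t) = at² + bt + c; the 3 given values yield a linear system in the 3 coefficients.
Solving, the leading coefficient vanishes, and Q(t) = -t - 3.
Then Q(-2) = -1.

-1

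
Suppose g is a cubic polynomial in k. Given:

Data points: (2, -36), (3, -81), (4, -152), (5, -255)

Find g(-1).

Write g(k) = ak³ + bk² + ck + d; the 4 given values yield a linear system in the 4 coefficients.
Solving, g(k) = -k³ - 4k² - 6k.
Then g(-1) = 3.

3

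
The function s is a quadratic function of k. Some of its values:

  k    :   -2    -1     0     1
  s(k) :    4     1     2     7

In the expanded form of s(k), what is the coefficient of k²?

2

Write s(k) = ak² + bk + c; the 4 given values yield a linear system in the 3 coefficients.
Solving, s(k) = 2k² + 3k + 2.
The coefficient of k² is 2.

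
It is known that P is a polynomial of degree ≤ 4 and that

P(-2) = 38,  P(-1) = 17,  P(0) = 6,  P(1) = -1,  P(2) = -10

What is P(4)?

First differences: -21, -11, -7, -9. Second differences: 10, 4, -2. Third differences: -6, -6.
Level-3 differences are constant, so P has degree 3.
Fitting a degree-3 polynomial gives P(m) = -m³ + 2m² - 8m + 6.
Then P(4) = -58.

-58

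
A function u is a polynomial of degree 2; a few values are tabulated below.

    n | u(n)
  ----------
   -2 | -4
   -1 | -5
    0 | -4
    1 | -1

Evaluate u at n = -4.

4

First differences: -1, 1, 3. Second differences: 2, 2.
Level-2 differences are constant, so u has degree 2.
Fitting a degree-2 polynomial gives u(n) = n² + 2n - 4.
Then u(-4) = 4.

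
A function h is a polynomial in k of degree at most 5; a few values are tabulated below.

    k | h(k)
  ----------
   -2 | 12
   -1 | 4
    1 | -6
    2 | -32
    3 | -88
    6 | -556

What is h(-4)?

Write h(k) = ak^5 + bk^4 + ck³ + dk² + ek + p; the 6 given values yield a linear system in the 6 coefficients.
Solving, the top 2 coefficients vanish, and h(k) = -2k³ - 3k² - 3k + 2.
Then h(-4) = 94.

94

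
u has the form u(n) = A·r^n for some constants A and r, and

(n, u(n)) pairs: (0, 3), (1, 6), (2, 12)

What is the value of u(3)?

24

Consecutive ratio: 6/3 = 2, and 12/6 = 2, so r = 2.
Then A·2^0 = 3 gives A = 3, and u(n) = 3·2^n.
u(3) = 3·2^3 = 24.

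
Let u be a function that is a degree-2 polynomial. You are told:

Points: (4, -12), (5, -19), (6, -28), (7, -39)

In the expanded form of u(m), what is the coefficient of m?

First differences: -7, -9, -11. Second differences: -2, -2.
Level-2 differences are constant, so u has degree 2.
Fitting a degree-2 polynomial gives u(m) = -m² + 2m - 4.
The coefficient of m is 2.

2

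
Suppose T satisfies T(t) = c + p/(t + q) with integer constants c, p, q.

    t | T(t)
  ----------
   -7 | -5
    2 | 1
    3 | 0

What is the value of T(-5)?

(T(t) − c)(t + q) = p for each data point; the three points give a linear system in c and q, then p follows.
Solving: c = -3, q = 1, p = 12, so T(t) = -3 + 12/(t + 1).
Then T(-5) = -3 + 12/(-4) = -6.

-6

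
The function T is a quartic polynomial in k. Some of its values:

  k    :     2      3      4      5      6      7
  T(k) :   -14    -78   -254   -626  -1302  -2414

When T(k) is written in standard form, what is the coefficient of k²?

-1

Write T(k) = ak^4 + bk³ + ck² + dk + e; the 6 given values yield a linear system in the 5 coefficients.
Solving, T(k) = -k^4 - k² + 6k - 6.
The coefficient of k² is -1.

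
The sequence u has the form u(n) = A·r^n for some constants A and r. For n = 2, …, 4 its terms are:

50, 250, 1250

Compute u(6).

Consecutive ratio: 250/50 = 5, and 1250/250 = 5, so r = 5.
Then A·5^2 = 50 gives A = 2, and u(n) = 2·5^n.
u(6) = 2·5^6 = 31250.

31250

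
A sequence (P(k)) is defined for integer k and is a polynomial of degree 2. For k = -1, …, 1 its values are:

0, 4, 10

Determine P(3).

28

Write P(k) = ak² + bk + c; the 3 given values yield a linear system in the 3 coefficients.
Solving, P(k) = k² + 5k + 4.
Then P(3) = 28.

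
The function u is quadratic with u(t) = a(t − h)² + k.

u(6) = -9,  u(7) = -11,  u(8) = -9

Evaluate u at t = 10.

First differences -2, 2; second difference 4 = 2a, so a = 2.
Expanding, the t-coefficient is −2ah = -4h; matching it to the data gives h = 7, and then k = -11.
So u(t) = 2(t − 7)² − 11.
u(10) = 2·3² − 11 = 7.

7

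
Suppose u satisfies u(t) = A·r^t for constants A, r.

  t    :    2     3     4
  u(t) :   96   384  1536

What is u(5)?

6144

Consecutive ratio: 384/96 = 4, and 1536/384 = 4, so r = 4.
Then A·4^2 = 96 gives A = 6, and u(t) = 6·4^t.
u(5) = 6·4^5 = 6144.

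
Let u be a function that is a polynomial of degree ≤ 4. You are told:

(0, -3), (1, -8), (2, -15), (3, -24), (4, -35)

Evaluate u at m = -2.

Write u(m) = am^4 + bm³ + cm² + dm + e; the 5 given values yield a linear system in the 5 coefficients.
Solving, the top 2 coefficients vanish, and u(m) = -m² - 4m - 3.
Then u(-2) = 1.

1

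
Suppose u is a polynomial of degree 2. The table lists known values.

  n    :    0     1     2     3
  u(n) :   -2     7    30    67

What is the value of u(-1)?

3

First differences: 9, 23, 37. Second differences: 14, 14.
Level-2 differences are constant, so u has degree 2.
Fitting a degree-2 polynomial gives u(n) = 7n² + 2n - 2.
Then u(-1) = 3.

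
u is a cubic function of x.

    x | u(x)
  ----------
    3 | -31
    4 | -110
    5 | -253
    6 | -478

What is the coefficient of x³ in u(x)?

-3

Write u(x) = ax³ + bx² + cx + d; the 4 given values yield a linear system in the 4 coefficients.
Solving, u(x) = -3x³ + 4x² + 4x + 2.
The coefficient of x³ is -3.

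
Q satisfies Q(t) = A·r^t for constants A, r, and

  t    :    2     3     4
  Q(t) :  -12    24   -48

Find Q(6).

-192

Consecutive ratio: 24/(-12) = -2, and -48/24 = -2, so r = -2.
Then A·(-2)^2 = -12 gives A = -3, and Q(t) = -3·(-2)^t.
Q(6) = -3·(-2)^6 = -192.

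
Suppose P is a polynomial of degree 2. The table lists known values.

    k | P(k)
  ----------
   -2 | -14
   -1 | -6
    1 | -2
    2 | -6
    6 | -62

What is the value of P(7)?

-86

Write P(k) = ak² + bk + c; the 5 given values yield a linear system in the 3 coefficients.
Solving, P(k) = -2k² + 2k - 2.
Then P(7) = -86.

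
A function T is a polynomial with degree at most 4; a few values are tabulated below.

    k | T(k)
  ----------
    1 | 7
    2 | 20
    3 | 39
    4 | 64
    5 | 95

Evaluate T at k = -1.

Write T(k) = ak^4 + bk³ + ck² + dk + e; the 5 given values yield a linear system in the 5 coefficients.
Solving, the top 2 coefficients vanish, and T(k) = 3k² + 4k.
Then T(-1) = -1.

-1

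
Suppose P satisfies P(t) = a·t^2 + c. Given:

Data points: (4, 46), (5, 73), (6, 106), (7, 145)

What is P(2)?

10

From P(4) = 46 and P(5) = 73: 16a + c = 46 and 25a + c = 73.
Subtracting: 9a = 27, so a = 3; then c = 46 − 3·16 = -2.
So P(t) = 3t² − 2, and P(2) = 10.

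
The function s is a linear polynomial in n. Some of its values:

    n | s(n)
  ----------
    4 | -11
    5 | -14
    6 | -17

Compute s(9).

-26

Write s(n) = an + b; the 3 given values yield a linear system in the 2 coefficients.
Solving, s(n) = -3n + 1.
Then s(9) = -26.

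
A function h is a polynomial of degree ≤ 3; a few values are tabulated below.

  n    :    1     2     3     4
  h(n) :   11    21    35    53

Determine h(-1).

First differences: 10, 14, 18. Second differences: 4, 4.
Level-2 differences are constant, so h has degree 2.
Fitting a degree-2 polynomial gives h(n) = 2n² + 4n + 5.
Then h(-1) = 3.

3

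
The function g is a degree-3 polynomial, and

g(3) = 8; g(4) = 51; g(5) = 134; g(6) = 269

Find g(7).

Write g(m) = am³ + bm² + cm + d; the 4 given values yield a linear system in the 4 coefficients.
Solving, g(m) = 2m³ - 4m² - 3m - 1.
Then g(7) = 468.

468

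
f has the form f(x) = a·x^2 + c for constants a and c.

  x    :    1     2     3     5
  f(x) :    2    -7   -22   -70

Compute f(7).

From f(1) = 2 and f(2) = -7: 1a + c = 2 and 4a + c = -7.
Subtracting: 3a = -9, so a = -3; then c = 2 − (-3)·1 = 5.
So f(x) = -3x² + 5, and f(7) = -142.

-142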